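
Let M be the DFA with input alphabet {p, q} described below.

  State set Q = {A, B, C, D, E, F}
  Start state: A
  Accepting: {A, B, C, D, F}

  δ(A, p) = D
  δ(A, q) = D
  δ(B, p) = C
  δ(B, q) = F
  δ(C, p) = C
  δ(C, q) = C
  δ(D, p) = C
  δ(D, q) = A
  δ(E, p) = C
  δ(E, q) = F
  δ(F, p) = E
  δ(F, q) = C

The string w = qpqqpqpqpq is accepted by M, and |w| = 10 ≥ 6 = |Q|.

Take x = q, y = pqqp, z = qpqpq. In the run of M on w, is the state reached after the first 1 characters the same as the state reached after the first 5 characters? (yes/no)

Run of M on the first 5 characters of w = q p q q p:
  step 0: A  (start)
  step 1: D  (read q: A→D)
  step 2: C  (read p: D→C)
  step 3: C  (read q: C→C)
  step 4: C  (read q: C→C)
  step 5: C  (read p: C→C)

After x (step 1): D. After xy (step 5): C.
They differ (D ≠ C), so y is not a cycle from the state after x; this split is not the one the pumping-lemma construction produces, and pumping y need not keep the string in L(M).

no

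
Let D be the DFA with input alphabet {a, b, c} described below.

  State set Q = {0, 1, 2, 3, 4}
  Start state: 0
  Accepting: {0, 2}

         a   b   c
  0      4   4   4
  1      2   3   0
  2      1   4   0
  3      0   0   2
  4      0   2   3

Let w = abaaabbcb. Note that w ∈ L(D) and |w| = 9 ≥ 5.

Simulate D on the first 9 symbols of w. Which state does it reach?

2

State sequence: 0 -a-> 4 -b-> 2 -a-> 1 -a-> 2 -a-> 1 -b-> 3 -b-> 0 -c-> 4 -b-> 2

After reading 9 characters, D is in state 2.
(This kind of state-tracing is the core of the pumping-lemma construction: with 5 states, pigeonhole forces a repeat within the first 5 steps.)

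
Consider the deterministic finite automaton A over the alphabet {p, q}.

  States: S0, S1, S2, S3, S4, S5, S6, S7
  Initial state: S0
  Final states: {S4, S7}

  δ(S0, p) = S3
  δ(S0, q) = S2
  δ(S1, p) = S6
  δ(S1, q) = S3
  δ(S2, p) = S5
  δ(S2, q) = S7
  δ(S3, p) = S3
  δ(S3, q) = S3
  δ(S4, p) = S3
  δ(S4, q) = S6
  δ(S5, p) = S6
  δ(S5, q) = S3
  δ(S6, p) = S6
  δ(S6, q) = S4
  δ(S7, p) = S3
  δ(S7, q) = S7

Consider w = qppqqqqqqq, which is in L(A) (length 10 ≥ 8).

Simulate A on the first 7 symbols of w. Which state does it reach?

S6

State sequence: S0 -q-> S2 -p-> S5 -p-> S6 -q-> S4 -q-> S6 -q-> S4 -q-> S6

After reading 7 characters, A is in state S6.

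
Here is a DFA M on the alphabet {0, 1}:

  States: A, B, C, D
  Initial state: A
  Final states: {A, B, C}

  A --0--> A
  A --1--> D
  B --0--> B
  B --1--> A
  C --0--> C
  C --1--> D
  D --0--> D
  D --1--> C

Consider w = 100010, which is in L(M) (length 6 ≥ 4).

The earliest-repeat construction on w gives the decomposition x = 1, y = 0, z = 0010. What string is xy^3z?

10000010

xy^3z = 1·0·0·0·0010 = 10000010.
Reading y = 0 takes M from D back to D, so after x·y·y·y the machine is still in D, and z then leads to the accepting state C. Hence 10000010 ∈ L(M).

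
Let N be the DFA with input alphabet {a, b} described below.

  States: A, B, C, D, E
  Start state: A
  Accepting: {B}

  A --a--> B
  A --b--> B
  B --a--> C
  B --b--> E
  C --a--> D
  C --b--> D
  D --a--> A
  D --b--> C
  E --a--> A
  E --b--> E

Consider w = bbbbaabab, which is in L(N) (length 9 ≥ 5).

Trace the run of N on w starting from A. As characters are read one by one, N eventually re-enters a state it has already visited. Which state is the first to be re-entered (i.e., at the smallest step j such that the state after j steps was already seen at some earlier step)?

E

State sequence: A -b-> B -b-> E -b-> E -b-> E -a-> A -a-> B -b-> E -a-> A -b-> B
First repeat at step 3: E was already visited.

The earliest repeat is at step j = 3: N is in E, which it already visited at step i = 2.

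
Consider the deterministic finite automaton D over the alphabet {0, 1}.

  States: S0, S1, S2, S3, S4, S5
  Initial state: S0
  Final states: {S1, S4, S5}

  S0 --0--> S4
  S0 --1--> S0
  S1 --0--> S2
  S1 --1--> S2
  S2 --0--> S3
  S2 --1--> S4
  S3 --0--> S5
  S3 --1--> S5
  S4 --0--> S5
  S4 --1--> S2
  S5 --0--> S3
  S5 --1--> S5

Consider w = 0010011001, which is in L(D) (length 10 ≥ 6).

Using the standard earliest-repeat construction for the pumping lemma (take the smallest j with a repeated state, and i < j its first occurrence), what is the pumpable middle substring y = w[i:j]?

1

State sequence: S0 -0-> S4 -0-> S5 -1-> S5 -0-> S3 -0-> S5 -1-> S5 -1-> S5 -0-> S3 -0-> S5 -1-> S5
First repeat at step 3: S5 was already visited.

So i = 2, j = 3, giving x = w[0:2] = 00, y = w[2:3] = 1, z = w[3:10] = 0011001.
Check: |xy| = 3 ≤ 6 and |y| = 1 ≥ 1. Reading y takes D from S5 back to S5, so every xyⁱz is accepted.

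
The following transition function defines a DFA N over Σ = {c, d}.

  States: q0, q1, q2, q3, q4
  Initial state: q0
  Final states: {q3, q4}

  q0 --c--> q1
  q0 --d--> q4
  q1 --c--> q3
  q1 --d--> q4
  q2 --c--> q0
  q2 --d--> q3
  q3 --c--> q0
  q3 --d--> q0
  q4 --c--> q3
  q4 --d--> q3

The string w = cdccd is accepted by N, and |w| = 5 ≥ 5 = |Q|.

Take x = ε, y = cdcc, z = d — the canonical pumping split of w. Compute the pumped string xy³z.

xy^3z = ε·cdcc·cdcc·cdcc·d = cdcccdcccdccd.
Reading y = cdcc takes N from q0 back to q0, so after x·y·y·y the machine is still in q0, and z then leads to the accepting state q4. Hence cdcccdcccdccd ∈ L(N).

cdcccdcccdccd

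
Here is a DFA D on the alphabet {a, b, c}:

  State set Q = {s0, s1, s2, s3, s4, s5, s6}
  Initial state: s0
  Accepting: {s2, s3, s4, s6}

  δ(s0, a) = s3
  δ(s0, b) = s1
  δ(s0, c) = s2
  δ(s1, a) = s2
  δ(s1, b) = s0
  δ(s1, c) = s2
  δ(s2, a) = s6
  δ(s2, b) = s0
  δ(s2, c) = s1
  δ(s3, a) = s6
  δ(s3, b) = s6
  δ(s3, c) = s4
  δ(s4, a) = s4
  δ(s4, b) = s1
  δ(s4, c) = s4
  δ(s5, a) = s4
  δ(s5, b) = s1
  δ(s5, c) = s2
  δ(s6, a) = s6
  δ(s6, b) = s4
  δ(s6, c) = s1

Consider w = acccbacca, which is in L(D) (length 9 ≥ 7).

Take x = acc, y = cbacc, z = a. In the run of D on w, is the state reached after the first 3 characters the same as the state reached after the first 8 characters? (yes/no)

State sequence: s0 -a-> s3 -c-> s4 -c-> s4 -c-> s4 -b-> s1 -a-> s2 -c-> s1 -c-> s2

After x (step 3): s4. After xy (step 8): s2.
They differ (s4 ≠ s2), so y is not a cycle from the state after x; this split is not the one the pumping-lemma construction produces, and pumping y need not keep the string in L(D).

no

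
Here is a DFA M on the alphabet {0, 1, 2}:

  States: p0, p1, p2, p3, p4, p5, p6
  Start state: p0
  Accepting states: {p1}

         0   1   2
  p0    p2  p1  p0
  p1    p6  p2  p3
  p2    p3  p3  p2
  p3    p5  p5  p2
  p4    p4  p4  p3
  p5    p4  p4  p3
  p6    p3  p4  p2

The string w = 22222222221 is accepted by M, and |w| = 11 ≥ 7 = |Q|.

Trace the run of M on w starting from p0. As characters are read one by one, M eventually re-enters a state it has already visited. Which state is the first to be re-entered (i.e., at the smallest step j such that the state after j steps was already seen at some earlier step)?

Run of M on w = 2 2 2 2 2 2 2 2 2 2 1:
  step 0: p0  (start)
  step 1: p0  (read 2: p0→p0)   ← first repeat (p0 seen earlier)
  step 2: p0  (read 2: p0→p0)
  step 3: p0  (read 2: p0→p0)
  step 4: p0  (read 2: p0→p0)
  step 5: p0  (read 2: p0→p0)
  step 6: p0  (read 2: p0→p0)
  step 7: p0  (read 2: p0→p0)
  step 8: p0  (read 2: p0→p0)
  step 9: p0  (read 2: p0→p0)
  step 10: p0  (read 2: p0→p0)
  step 11: p1  (read 1: p0→p1)

The earliest repeat is at step j = 1: M is in p0, which it already visited at step i = 0.

p0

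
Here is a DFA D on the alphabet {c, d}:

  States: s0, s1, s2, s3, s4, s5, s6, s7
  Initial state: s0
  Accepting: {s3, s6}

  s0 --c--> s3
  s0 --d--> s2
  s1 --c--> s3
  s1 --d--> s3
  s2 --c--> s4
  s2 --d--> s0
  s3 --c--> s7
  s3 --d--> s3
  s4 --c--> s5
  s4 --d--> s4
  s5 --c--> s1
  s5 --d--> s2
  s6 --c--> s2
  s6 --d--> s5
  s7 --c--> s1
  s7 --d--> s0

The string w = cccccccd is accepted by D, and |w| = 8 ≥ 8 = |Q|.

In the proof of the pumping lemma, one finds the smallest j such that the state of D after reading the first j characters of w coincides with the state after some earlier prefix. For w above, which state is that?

s3

State sequence: s0 -c-> s3 -c-> s7 -c-> s1 -c-> s3 -c-> s7 -c-> s1 -c-> s3 -d-> s3
First repeat at step 4: s3 was already visited.

The earliest repeat is at step j = 4: D is in s3, which it already visited at step i = 1.
Since D has 8 states, any run of length ≥ 8 visits 8+1 states, so by pigeonhole some state repeats within the first 8 steps — that repeat gives the pumpable loop.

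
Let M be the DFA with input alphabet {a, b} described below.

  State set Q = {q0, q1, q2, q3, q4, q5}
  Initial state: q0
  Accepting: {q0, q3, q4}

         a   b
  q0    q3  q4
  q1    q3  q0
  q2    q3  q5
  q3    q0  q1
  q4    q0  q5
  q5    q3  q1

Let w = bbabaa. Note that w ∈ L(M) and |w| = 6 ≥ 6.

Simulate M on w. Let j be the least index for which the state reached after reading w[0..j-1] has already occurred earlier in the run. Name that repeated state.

State sequence: q0 -b-> q4 -b-> q5 -a-> q3 -b-> q1 -a-> q3 -a-> q0
First repeat at step 5: q3 was already visited.

The earliest repeat is at step j = 5: M is in q3, which it already visited at step i = 3.
The DFA has 6 states, so the proof of the pumping lemma guarantees a repeated state among the first 6+1 visited; the segment between the two visits is the pumpable y.

q3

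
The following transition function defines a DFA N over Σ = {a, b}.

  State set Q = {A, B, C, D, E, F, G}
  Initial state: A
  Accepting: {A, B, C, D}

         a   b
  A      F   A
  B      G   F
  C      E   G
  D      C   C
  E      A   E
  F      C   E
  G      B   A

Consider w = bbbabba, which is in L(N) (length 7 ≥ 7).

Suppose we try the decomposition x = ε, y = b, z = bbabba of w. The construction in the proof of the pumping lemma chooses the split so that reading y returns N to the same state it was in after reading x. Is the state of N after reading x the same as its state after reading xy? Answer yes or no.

Run of N on the first 1 characters of w = b:
  step 0: A  (start)
  step 1: A  (read b: A→A)

After x (step 0): A. After xy (step 1): A.
They match, so y = b drives N around a cycle from A back to itself; pumping y any number of times keeps N in A before reading z, and xyⁱz ∈ L(N) for every i ≥ 0.

yes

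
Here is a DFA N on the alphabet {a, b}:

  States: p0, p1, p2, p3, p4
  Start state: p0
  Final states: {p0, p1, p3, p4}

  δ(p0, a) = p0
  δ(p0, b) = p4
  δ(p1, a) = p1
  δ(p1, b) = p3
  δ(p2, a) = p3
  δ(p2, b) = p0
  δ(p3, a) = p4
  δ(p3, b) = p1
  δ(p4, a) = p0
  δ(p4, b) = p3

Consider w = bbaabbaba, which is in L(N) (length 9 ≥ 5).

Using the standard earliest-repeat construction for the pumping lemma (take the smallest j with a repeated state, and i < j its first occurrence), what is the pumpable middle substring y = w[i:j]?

ba

State sequence: p0 -b-> p4 -b-> p3 -a-> p4 -a-> p0 -b-> p4 -b-> p3 -a-> p4 -b-> p3 -a-> p4
First repeat at step 3: p4 was already visited.

So i = 1, j = 3, giving x = w[0:1] = b, y = w[1:3] = ba, z = w[3:9] = abbaba.
Check: |xy| = 3 ≤ 5 and |y| = 2 ≥ 1. Reading y takes N from p4 back to p4, so every xyⁱz is accepted.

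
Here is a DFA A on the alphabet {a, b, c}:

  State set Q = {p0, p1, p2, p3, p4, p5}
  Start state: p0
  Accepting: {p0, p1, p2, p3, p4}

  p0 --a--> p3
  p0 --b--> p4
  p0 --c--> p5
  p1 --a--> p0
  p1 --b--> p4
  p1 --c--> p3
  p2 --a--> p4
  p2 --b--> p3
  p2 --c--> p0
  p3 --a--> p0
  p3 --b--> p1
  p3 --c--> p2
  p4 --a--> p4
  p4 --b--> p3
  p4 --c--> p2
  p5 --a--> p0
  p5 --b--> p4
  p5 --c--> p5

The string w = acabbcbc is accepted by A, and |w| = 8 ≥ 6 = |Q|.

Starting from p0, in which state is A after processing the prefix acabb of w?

State sequence: p0 -a-> p3 -c-> p2 -a-> p4 -b-> p3 -b-> p1

After reading 5 characters, A is in state p1.

p1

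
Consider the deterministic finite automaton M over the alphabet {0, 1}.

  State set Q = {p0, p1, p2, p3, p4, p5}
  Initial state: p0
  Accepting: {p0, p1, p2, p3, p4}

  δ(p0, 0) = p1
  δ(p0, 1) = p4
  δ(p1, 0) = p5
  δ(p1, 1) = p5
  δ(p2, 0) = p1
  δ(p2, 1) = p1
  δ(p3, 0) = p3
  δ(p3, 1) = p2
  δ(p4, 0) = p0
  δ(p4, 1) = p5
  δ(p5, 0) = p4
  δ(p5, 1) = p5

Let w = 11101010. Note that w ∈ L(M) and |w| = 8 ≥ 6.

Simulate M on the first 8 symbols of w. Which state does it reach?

p4

State sequence: p0 -1-> p4 -1-> p5 -1-> p5 -0-> p4 -1-> p5 -0-> p4 -1-> p5 -0-> p4

After reading 8 characters, M is in state p4.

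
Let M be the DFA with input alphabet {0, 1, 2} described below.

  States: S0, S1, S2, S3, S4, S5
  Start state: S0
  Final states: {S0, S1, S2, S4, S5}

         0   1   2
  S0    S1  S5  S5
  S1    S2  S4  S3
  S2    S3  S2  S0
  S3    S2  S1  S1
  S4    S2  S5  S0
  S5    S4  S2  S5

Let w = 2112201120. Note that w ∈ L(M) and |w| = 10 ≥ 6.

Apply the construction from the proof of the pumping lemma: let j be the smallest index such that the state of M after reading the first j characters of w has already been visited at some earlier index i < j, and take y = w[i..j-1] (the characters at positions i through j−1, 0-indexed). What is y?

Run of M on w = 2 1 1 2 2 0 1 1 2 0:
  step 0: S0  (start)
  step 1: S5  (read 2: S0→S5)
  step 2: S2  (read 1: S5→S2)
  step 3: S2  (read 1: S2→S2)   ← first repeat (S2 seen earlier)
  step 4: S0  (read 2: S2→S0)
  step 5: S5  (read 2: S0→S5)
  step 6: S4  (read 0: S5→S4)
  step 7: S5  (read 1: S4→S5)
  step 8: S2  (read 1: S5→S2)
  step 9: S0  (read 2: S2→S0)
  step 10: S1  (read 0: S0→S1)

So i = 2, j = 3, giving x = w[0:2] = 21, y = w[2:3] = 1, z = w[3:10] = 2201120.
Check: |xy| = 3 ≤ 6 and |y| = 1 ≥ 1. Reading y takes M from S2 back to S2, so every xyⁱz is accepted.
Since M has 6 states, any run of length ≥ 6 visits 6+1 states, so by pigeonhole some state repeats within the first 6 steps — that repeat gives the pumpable loop.

1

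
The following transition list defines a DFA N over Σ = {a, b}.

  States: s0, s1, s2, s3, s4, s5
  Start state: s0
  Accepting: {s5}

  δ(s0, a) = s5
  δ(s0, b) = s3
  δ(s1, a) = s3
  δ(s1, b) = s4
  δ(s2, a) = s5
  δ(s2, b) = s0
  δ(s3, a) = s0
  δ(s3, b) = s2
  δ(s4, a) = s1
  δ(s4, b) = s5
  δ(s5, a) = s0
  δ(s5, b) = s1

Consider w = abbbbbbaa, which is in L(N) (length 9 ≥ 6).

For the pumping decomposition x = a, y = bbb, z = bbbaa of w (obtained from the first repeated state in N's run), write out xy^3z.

abbbbbbbbbbbbaa

xy^3z = a·bbb·bbb·bbb·bbbaa = abbbbbbbbbbbbaa.
Reading y = bbb takes N from s5 back to s5, so after x·y·y·y the machine is still in s5, and z then leads to the accepting state s5. Hence abbbbbbbbbbbbaa ∈ L(N).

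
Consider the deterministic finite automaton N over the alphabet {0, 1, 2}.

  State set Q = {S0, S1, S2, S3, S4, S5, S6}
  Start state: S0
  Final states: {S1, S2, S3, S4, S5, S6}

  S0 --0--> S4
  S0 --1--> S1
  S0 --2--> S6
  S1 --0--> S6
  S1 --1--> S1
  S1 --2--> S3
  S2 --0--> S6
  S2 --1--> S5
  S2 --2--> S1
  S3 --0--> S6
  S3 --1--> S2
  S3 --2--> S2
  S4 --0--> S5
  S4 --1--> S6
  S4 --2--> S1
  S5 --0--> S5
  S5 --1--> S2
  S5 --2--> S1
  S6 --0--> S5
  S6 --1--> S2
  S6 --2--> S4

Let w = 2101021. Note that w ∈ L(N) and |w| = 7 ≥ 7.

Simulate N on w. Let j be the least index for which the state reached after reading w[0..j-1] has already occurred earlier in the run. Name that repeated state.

State sequence: S0 -2-> S6 -1-> S2 -0-> S6 -1-> S2 -0-> S6 -2-> S4 -1-> S6
First repeat at step 3: S6 was already visited.

The earliest repeat is at step j = 3: N is in S6, which it already visited at step i = 1.

S6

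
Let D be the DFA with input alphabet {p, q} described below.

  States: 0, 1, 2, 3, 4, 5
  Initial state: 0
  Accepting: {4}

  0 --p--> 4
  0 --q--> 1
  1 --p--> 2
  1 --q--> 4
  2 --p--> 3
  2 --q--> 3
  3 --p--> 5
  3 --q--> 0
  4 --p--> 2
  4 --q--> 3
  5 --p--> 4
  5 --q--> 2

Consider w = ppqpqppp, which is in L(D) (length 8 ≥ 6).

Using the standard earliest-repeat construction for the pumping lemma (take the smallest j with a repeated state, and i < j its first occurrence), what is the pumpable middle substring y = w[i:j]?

qpq

State sequence: 0 -p-> 4 -p-> 2 -q-> 3 -p-> 5 -q-> 2 -p-> 3 -p-> 5 -p-> 4
First repeat at step 5: 2 was already visited.

So i = 2, j = 5, giving x = w[0:2] = pp, y = w[2:5] = qpq, z = w[5:8] = ppp.
Check: |xy| = 5 ≤ 6 and |y| = 3 ≥ 1. Reading y takes D from 2 back to 2, so every xyⁱz is accepted.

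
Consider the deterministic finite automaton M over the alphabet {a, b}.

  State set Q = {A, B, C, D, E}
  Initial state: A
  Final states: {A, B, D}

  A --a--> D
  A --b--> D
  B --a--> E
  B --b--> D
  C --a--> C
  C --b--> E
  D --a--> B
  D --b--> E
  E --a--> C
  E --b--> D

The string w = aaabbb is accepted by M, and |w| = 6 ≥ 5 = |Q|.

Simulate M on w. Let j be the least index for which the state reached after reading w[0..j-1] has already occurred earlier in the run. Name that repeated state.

D

Run of M on w = a a a b b b:
  step 0: A  (start)
  step 1: D  (read a: A→D)
  step 2: B  (read a: D→B)
  step 3: E  (read a: B→E)
  step 4: D  (read b: E→D)   ← first repeat (D seen earlier)
  step 5: E  (read b: D→E)
  step 6: D  (read b: E→D)

The earliest repeat is at step j = 4: M is in D, which it already visited at step i = 1.
The DFA has 5 states, so the proof of the pumping lemma guarantees a repeated state among the first 5+1 visited; the segment between the two visits is the pumpable y.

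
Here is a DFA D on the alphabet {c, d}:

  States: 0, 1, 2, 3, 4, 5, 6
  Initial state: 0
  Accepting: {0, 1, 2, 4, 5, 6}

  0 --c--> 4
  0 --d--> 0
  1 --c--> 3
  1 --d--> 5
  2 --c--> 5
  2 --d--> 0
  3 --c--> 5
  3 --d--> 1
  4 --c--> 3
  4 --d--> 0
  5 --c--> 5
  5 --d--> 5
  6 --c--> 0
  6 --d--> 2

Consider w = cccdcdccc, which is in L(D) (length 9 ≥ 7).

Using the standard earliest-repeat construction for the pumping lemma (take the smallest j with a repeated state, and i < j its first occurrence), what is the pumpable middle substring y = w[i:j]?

State sequence: 0 -c-> 4 -c-> 3 -c-> 5 -d-> 5 -c-> 5 -d-> 5 -c-> 5 -c-> 5 -c-> 5
First repeat at step 4: 5 was already visited.

So i = 3, j = 4, giving x = w[0:3] = ccc, y = w[3:4] = d, z = w[4:9] = cdccc.
Check: |xy| = 4 ≤ 7 and |y| = 1 ≥ 1. Reading y takes D from 5 back to 5, so every xyⁱz is accepted.
The DFA has 7 states, so the proof of the pumping lemma guarantees a repeated state among the first 7+1 visited; the segment between the two visits is the pumpable y.

d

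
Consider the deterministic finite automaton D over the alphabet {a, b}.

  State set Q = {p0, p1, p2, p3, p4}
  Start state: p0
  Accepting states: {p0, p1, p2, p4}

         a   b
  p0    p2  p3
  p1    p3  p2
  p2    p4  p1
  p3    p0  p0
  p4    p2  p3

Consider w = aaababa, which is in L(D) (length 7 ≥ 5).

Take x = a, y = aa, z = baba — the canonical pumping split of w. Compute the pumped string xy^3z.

aaaaaaababa

xy^3z = a·aa·aa·aa·baba = aaaaaaababa.
Reading y = aa takes D from p2 back to p2, so after x·y·y·y the machine is still in p2, and z then leads to the accepting state p2. Hence aaaaaaababa ∈ L(D).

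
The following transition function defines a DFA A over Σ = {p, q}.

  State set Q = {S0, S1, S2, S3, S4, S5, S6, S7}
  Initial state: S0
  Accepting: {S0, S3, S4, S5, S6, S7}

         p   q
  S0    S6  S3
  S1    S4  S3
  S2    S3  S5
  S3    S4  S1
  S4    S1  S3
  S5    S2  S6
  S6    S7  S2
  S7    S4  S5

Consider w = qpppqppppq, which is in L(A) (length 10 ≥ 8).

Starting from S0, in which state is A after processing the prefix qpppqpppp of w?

State sequence: S0 -q-> S3 -p-> S4 -p-> S1 -p-> S4 -q-> S3 -p-> S4 -p-> S1 -p-> S4 -p-> S1

After reading 9 characters, A is in state S1.

S1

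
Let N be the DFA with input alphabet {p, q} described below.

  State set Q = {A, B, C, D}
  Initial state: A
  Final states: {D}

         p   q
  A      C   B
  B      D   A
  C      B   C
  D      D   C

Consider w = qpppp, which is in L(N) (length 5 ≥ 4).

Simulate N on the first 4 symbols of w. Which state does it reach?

Run of N on the first 4 characters of w = q p p p:
  step 0: A  (start)
  step 1: B  (read q: A→B)
  step 2: D  (read p: B→D)
  step 3: D  (read p: D→D)
  step 4: D  (read p: D→D)

After reading 4 characters, N is in state D.
(This kind of state-tracing is the core of the pumping-lemma construction: with 4 states, pigeonhole forces a repeat within the first 4 steps.)

D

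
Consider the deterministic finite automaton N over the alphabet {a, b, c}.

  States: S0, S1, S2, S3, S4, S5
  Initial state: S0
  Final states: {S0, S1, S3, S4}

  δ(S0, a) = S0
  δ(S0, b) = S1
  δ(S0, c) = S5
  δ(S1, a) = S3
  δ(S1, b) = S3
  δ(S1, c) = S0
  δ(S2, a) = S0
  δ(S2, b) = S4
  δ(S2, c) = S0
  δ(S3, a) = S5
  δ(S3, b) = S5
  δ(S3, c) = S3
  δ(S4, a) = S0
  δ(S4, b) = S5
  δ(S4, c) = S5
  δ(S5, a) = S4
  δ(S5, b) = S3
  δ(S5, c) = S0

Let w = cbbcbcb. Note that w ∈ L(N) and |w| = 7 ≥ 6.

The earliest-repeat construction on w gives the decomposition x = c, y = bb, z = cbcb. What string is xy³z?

xy^3z = c·bb·bb·bb·cbcb = cbbbbbbcbcb.
Reading y = bb takes N from S5 back to S5, so after x·y·y·y the machine is still in S5, and z then leads to the accepting state S1. Hence cbbbbbbcbcb ∈ L(N).

cbbbbbbcbcb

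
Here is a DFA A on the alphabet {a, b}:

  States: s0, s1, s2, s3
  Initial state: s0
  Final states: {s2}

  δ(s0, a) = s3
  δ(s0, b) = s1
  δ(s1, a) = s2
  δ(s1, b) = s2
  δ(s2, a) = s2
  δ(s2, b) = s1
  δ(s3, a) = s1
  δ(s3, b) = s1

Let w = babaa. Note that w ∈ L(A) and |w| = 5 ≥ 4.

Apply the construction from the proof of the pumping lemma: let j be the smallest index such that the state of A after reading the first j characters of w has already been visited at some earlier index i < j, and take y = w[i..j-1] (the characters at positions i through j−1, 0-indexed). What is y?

State sequence: s0 -b-> s1 -a-> s2 -b-> s1 -a-> s2 -a-> s2
First repeat at step 3: s1 was already visited.

So i = 1, j = 3, giving x = w[0:1] = b, y = w[1:3] = ab, z = w[3:5] = aa.
Check: |xy| = 3 ≤ 4 and |y| = 2 ≥ 1. Reading y takes A from s1 back to s1, so every xyⁱz is accepted.

ab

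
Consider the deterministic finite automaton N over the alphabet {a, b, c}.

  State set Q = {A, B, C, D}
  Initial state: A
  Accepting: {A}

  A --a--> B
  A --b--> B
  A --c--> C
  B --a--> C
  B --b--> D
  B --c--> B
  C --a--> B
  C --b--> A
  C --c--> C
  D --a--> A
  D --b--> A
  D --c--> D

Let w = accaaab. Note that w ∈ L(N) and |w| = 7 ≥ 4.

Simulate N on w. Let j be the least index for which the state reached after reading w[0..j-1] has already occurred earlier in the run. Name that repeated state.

State sequence: A -a-> B -c-> B -c-> B -a-> C -a-> B -a-> C -b-> A
First repeat at step 2: B was already visited.

The earliest repeat is at step j = 2: N is in B, which it already visited at step i = 1.
The DFA has 4 states, so the proof of the pumping lemma guarantees a repeated state among the first 4+1 visited; the segment between the two visits is the pumpable y.

B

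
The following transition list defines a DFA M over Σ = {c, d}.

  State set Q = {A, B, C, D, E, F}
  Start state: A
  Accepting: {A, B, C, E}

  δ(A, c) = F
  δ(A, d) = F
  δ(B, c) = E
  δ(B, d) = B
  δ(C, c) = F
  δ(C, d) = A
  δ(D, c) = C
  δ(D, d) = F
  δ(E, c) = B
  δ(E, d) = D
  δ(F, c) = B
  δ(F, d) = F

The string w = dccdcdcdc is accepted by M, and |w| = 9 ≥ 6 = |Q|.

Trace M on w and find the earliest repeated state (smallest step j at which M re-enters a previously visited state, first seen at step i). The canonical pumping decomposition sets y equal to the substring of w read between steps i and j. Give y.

dccdcd

State sequence: A -d-> F -c-> B -c-> E -d-> D -c-> C -d-> A -c-> F -d-> F -c-> B
First repeat at step 6: A was already visited.

So i = 0, j = 6, giving x = w[0:0] = ε, y = w[0:6] = dccdcd, z = w[6:9] = cdc.
Check: |xy| = 6 ≤ 6 and |y| = 6 ≥ 1. Reading y takes M from A back to A, so every xyⁱz is accepted.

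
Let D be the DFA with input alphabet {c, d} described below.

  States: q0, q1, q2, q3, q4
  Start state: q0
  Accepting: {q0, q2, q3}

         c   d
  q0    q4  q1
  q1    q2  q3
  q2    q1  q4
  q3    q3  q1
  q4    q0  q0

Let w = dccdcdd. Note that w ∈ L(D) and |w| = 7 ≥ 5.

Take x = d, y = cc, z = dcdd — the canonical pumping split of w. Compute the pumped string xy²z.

dccccdcdd

xy^2z = d·cc·cc·dcdd = dccccdcdd.
Reading y = cc takes D from q1 back to q1, so after x·y·y the machine is still in q1, and z then leads to the accepting state q3. Hence dccccdcdd ∈ L(D).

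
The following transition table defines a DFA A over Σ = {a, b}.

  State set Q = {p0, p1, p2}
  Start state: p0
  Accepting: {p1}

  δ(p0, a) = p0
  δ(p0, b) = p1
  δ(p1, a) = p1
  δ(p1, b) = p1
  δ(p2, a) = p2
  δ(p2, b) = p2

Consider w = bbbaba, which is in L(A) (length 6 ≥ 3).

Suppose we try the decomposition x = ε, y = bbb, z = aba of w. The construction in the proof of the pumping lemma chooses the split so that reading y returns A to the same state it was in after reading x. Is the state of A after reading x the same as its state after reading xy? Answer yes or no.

no

Run of A on the first 3 characters of w = b b b:
  step 0: p0  (start)
  step 1: p1  (read b: p0→p1)
  step 2: p1  (read b: p1→p1)
  step 3: p1  (read b: p1→p1)

After x (step 0): p0. After xy (step 3): p1.
They differ (p0 ≠ p1), so y is not a cycle from the state after x; this split is not the one the pumping-lemma construction produces, and pumping y need not keep the string in L(A).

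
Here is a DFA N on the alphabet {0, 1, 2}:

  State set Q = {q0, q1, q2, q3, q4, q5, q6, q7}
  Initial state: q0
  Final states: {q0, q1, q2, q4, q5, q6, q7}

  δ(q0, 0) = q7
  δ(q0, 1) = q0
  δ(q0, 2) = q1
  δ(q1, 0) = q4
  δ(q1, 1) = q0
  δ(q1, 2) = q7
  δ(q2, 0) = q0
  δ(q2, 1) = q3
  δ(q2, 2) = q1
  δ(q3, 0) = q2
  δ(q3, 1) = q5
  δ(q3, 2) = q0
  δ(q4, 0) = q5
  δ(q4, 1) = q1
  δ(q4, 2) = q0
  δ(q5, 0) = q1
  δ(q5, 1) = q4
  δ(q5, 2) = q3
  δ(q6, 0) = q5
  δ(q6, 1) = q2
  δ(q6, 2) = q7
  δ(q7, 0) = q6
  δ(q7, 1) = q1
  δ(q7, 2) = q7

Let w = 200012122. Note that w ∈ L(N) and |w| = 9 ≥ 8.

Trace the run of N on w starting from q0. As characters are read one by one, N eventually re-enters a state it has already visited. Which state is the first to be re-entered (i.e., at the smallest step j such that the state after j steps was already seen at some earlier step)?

State sequence: q0 -2-> q1 -0-> q4 -0-> q5 -0-> q1 -1-> q0 -2-> q1 -1-> q0 -2-> q1 -2-> q7
First repeat at step 4: q1 was already visited.

The earliest repeat is at step j = 4: N is in q1, which it already visited at step i = 1.
Since N has 8 states, any run of length ≥ 8 visits 8+1 states, so by pigeonhole some state repeats within the first 8 steps — that repeat gives the pumpable loop.

q1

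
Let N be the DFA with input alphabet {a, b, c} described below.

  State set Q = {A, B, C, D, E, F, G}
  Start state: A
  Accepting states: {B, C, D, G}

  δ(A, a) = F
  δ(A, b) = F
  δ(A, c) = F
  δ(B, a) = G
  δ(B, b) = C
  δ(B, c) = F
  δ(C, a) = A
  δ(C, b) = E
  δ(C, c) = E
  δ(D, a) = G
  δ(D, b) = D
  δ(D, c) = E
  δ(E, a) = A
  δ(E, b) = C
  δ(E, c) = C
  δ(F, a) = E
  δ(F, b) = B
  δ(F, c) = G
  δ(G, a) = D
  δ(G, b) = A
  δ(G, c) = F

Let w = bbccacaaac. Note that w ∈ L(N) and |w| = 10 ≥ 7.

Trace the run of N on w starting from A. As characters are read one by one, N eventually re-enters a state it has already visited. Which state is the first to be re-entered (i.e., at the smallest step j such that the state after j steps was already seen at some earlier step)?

F

State sequence: A -b-> F -b-> B -c-> F -c-> G -a-> D -c-> E -a-> A -a-> F -a-> E -c-> C
First repeat at step 3: F was already visited.

The earliest repeat is at step j = 3: N is in F, which it already visited at step i = 1.
Since N has 7 states, any run of length ≥ 7 visits 7+1 states, so by pigeonhole some state repeats within the first 7 steps — that repeat gives the pumpable loop.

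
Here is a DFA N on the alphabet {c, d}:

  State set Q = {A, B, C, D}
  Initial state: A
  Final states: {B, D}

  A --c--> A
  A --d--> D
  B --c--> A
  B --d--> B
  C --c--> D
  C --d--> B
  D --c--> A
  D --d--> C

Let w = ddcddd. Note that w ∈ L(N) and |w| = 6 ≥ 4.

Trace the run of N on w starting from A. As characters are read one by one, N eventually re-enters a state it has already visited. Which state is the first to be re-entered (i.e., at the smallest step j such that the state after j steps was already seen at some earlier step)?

D

Run of N on w = d d c d d d:
  step 0: A  (start)
  step 1: D  (read d: A→D)
  step 2: C  (read d: D→C)
  step 3: D  (read c: C→D)   ← first repeat (D seen earlier)
  step 4: C  (read d: D→C)
  step 5: B  (read d: C→B)
  step 6: B  (read d: B→B)

The earliest repeat is at step j = 3: N is in D, which it already visited at step i = 1.
The DFA has 4 states, so the proof of the pumping lemma guarantees a repeated state among the first 4+1 visited; the segment between the two visits is the pumpable y.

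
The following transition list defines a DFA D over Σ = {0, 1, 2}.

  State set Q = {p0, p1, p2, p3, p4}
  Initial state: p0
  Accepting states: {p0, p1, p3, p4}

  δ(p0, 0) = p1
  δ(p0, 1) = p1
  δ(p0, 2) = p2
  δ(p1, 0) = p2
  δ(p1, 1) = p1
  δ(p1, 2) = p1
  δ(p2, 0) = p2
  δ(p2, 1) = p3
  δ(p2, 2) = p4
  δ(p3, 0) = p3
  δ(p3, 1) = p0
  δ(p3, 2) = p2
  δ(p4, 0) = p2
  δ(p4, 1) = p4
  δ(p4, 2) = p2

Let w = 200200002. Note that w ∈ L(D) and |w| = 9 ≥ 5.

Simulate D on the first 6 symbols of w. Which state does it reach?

Run of D on the first 6 characters of w = 2 0 0 2 0 0:
  step 0: p0  (start)
  step 1: p2  (read 2: p0→p2)
  step 2: p2  (read 0: p2→p2)
  step 3: p2  (read 0: p2→p2)
  step 4: p4  (read 2: p2→p4)
  step 5: p2  (read 0: p4→p2)
  step 6: p2  (read 0: p2→p2)

After reading 6 characters, D is in state p2.

p2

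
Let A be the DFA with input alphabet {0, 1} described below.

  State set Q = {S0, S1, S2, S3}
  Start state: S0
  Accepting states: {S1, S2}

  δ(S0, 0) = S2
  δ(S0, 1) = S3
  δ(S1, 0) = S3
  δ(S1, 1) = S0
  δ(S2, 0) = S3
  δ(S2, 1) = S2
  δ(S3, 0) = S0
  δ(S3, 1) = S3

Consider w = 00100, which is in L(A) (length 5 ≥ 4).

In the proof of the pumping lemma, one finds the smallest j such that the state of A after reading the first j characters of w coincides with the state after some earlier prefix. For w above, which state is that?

S3

State sequence: S0 -0-> S2 -0-> S3 -1-> S3 -0-> S0 -0-> S2
First repeat at step 3: S3 was already visited.

The earliest repeat is at step j = 3: A is in S3, which it already visited at step i = 2.
Pumping length from the standard proof: p = 4 (the number of states). The repeated state found above gives |xy| = j ≤ 4 and |y| = j − i ≥ 1.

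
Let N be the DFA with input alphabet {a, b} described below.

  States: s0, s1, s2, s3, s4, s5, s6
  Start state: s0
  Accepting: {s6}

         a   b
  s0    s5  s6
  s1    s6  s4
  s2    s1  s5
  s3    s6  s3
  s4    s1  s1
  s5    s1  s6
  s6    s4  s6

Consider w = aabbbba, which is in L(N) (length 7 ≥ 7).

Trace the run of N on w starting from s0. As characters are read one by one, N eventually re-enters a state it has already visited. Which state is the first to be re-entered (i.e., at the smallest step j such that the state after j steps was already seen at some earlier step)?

s1

Run of N on w = a a b b b b a:
  step 0: s0  (start)
  step 1: s5  (read a: s0→s5)
  step 2: s1  (read a: s5→s1)
  step 3: s4  (read b: s1→s4)
  step 4: s1  (read b: s4→s1)   ← first repeat (s1 seen earlier)
  step 5: s4  (read b: s1→s4)
  step 6: s1  (read b: s4→s1)
  step 7: s6  (read a: s1→s6)

The earliest repeat is at step j = 4: N is in s1, which it already visited at step i = 2.
The DFA has 7 states, so the proof of the pumping lemma guarantees a repeated state among the first 7+1 visited; the segment between the two visits is the pumpable y.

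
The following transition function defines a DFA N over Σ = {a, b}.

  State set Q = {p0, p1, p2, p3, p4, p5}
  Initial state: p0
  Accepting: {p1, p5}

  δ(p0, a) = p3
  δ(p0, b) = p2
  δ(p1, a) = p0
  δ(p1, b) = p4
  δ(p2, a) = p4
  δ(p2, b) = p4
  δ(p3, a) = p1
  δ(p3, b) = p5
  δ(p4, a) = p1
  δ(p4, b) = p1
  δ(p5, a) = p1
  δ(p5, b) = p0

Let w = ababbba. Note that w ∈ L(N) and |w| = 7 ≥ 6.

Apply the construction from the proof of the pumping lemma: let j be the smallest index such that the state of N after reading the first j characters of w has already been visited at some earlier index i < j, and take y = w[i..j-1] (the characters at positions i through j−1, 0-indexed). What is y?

State sequence: p0 -a-> p3 -b-> p5 -a-> p1 -b-> p4 -b-> p1 -b-> p4 -a-> p1
First repeat at step 5: p1 was already visited.

So i = 3, j = 5, giving x = w[0:3] = aba, y = w[3:5] = bb, z = w[5:7] = ba.
Check: |xy| = 5 ≤ 6 and |y| = 2 ≥ 1. Reading y takes N from p1 back to p1, so every xyⁱz is accepted.

bb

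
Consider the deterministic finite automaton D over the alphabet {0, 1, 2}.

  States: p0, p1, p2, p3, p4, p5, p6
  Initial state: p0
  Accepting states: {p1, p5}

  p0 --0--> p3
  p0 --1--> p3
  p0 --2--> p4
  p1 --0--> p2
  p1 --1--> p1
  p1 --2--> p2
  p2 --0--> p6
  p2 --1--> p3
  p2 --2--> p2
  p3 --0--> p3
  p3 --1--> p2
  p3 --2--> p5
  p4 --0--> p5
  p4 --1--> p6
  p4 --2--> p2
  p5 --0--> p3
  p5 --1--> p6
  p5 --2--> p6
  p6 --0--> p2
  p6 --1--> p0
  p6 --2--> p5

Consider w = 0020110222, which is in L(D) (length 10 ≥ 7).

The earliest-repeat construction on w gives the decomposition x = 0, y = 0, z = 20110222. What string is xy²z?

xy^2z = 0·0·0·20110222 = 00020110222.
Reading y = 0 takes D from p3 back to p3, so after x·y·y the machine is still in p3, and z then leads to the accepting state p5. Hence 00020110222 ∈ L(D).

00020110222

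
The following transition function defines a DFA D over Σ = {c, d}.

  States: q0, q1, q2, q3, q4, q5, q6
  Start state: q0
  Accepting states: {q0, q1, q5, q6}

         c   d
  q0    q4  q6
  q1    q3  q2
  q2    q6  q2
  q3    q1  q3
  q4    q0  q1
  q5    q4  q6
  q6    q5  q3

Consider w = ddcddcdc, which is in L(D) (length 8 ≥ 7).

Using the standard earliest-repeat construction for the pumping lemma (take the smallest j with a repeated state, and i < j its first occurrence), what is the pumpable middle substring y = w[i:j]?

d

State sequence: q0 -d-> q6 -d-> q3 -c-> q1 -d-> q2 -d-> q2 -c-> q6 -d-> q3 -c-> q1
First repeat at step 5: q2 was already visited.

So i = 4, j = 5, giving x = w[0:4] = ddcd, y = w[4:5] = d, z = w[5:8] = cdc.
Check: |xy| = 5 ≤ 7 and |y| = 1 ≥ 1. Reading y takes D from q2 back to q2, so every xyⁱz is accepted.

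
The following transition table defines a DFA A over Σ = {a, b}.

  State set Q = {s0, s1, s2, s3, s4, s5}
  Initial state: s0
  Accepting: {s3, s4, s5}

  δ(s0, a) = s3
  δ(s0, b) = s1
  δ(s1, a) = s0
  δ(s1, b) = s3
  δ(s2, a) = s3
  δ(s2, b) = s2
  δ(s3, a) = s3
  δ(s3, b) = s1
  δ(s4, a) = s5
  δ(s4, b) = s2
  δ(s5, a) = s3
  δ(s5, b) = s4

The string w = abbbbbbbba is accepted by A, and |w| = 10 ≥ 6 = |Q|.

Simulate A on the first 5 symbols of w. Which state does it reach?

s3

Run of A on the first 5 characters of w = a b b b b:
  step 0: s0  (start)
  step 1: s3  (read a: s0→s3)
  step 2: s1  (read b: s3→s1)
  step 3: s3  (read b: s1→s3)
  step 4: s1  (read b: s3→s1)
  step 5: s3  (read b: s1→s3)

After reading 5 characters, A is in state s3.
(This kind of state-tracing is the core of the pumping-lemma construction: with 6 states, pigeonhole forces a repeat within the first 6 steps.)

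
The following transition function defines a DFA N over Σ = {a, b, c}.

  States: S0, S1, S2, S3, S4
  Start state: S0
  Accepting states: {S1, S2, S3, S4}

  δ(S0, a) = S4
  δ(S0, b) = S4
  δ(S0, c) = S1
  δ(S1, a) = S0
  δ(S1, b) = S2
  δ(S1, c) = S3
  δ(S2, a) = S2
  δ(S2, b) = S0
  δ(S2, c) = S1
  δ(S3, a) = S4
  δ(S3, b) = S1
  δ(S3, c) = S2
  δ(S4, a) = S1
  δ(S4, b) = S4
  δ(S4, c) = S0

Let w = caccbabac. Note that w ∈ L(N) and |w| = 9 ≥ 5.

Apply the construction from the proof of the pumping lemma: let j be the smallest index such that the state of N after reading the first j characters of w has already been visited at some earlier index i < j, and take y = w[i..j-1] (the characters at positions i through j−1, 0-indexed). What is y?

ca

State sequence: S0 -c-> S1 -a-> S0 -c-> S1 -c-> S3 -b-> S1 -a-> S0 -b-> S4 -a-> S1 -c-> S3
First repeat at step 2: S0 was already visited.

So i = 0, j = 2, giving x = w[0:0] = ε, y = w[0:2] = ca, z = w[2:9] = ccbabac.
Check: |xy| = 2 ≤ 5 and |y| = 2 ≥ 1. Reading y takes N from S0 back to S0, so every xyⁱz is accepted.
With |Q| = 5, pigeonhole forces a state repeat no later than step 5; the substring read between the first and second visits to that state can be pumped.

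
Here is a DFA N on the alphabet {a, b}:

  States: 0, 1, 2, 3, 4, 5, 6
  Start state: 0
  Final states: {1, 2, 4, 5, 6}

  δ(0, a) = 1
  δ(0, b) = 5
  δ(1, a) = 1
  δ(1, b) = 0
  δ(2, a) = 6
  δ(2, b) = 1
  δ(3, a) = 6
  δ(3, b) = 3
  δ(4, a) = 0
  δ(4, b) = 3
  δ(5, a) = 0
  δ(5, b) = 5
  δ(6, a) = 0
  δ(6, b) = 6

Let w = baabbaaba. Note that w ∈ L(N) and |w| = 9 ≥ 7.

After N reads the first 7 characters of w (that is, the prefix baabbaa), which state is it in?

1

Run of N on the first 7 characters of w = b a a b b a a:
  step 0: 0  (start)
  step 1: 5  (read b: 0→5)
  step 2: 0  (read a: 5→0)
  step 3: 1  (read a: 0→1)
  step 4: 0  (read b: 1→0)
  step 5: 5  (read b: 0→5)
  step 6: 0  (read a: 5→0)
  step 7: 1  (read a: 0→1)

After reading 7 characters, N is in state 1.
(This kind of state-tracing is the core of the pumping-lemma construction: with 7 states, pigeonhole forces a repeat within the first 7 steps.)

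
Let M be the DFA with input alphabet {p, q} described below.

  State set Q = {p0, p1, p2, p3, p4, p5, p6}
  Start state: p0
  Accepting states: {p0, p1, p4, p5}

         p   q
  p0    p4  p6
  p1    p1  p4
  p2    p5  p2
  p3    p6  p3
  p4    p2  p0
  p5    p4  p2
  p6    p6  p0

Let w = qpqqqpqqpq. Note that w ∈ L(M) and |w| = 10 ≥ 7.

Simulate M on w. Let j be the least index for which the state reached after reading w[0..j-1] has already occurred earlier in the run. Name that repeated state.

p6

State sequence: p0 -q-> p6 -p-> p6 -q-> p0 -q-> p6 -q-> p0 -p-> p4 -q-> p0 -q-> p6 -p-> p6 -q-> p0
First repeat at step 2: p6 was already visited.

The earliest repeat is at step j = 2: M is in p6, which it already visited at step i = 1.
The DFA has 7 states, so the proof of the pumping lemma guarantees a repeated state among the first 7+1 visited; the segment between the two visits is the pumpable y.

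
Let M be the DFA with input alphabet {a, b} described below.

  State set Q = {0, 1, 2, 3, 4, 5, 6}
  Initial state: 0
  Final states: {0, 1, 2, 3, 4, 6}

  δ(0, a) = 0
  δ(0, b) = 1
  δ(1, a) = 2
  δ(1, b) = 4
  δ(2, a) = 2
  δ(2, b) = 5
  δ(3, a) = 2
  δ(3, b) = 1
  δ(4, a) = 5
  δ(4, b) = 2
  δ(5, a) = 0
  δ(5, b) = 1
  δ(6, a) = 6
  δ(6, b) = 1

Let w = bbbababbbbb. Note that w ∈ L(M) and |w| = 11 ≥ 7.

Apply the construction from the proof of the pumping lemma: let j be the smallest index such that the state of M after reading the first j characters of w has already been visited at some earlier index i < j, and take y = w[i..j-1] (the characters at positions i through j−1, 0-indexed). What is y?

State sequence: 0 -b-> 1 -b-> 4 -b-> 2 -a-> 2 -b-> 5 -a-> 0 -b-> 1 -b-> 4 -b-> 2 -b-> 5 -b-> 1
First repeat at step 4: 2 was already visited.

So i = 3, j = 4, giving x = w[0:3] = bbb, y = w[3:4] = a, z = w[4:11] = babbbbb.
Check: |xy| = 4 ≤ 7 and |y| = 1 ≥ 1. Reading y takes M from 2 back to 2, so every xyⁱz is accepted.
Since M has 7 states, any run of length ≥ 7 visits 7+1 states, so by pigeonhole some state repeats within the first 7 steps — that repeat gives the pumpable loop.

a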